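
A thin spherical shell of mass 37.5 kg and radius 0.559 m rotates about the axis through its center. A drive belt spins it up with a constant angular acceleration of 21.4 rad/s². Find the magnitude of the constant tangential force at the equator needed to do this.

I = (2/3)MR² = (2/3)(37.5)(0.559)² = 7.812 kg·m².
The required torque is τ = Iα = (7.812)(21.40) = 167.2 N·m.
A tangential force at the equator gives τ = FR, so F = τ/R = 167.2/0.559 = 299.1 N.

F ≈ 299 N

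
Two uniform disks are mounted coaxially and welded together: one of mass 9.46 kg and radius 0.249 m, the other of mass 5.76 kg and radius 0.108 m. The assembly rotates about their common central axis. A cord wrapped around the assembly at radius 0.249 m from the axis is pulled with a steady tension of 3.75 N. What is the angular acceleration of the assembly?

α ≈ 2.86 rad/s²

I = ½M₁R₁² + ½M₂R₂² = ½(9.46)(0.249)² + ½(5.76)(0.108)² = 0.3269 kg·m².
τ = F r = (3.75)(0.249) = 0.9337 N·m.
α = τ/I = 0.9337/0.3269 = 2.857 rad/s².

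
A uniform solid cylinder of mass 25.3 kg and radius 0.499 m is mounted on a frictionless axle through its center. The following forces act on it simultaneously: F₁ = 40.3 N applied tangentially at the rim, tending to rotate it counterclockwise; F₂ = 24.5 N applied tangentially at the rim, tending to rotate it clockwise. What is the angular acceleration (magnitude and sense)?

I = ½MR² = (1/2)(25.3)(0.499)² = 3.150 kg·m².
Taking counterclockwise as positive: τ₁ = +(40.3)(0.499) = +20.11 N·m; τ₂ = −(24.5)(0.499) = −12.23 N·m.
Net torque τ = 7.884 N·m.
α = τ/I = 7.884/3.150 = 2.503 rad/s².

α ≈ 2.50 rad/s², counterclockwise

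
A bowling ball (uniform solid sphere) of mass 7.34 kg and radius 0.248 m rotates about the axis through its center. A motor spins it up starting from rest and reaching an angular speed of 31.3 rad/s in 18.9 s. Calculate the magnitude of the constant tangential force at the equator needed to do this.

F ≈ 1.21 N

I = (2/5)MR² = (2/5)(7.34)(0.248)² = 0.1806 kg·m².
α = Δω/Δt = (31.3 − 0)/18.9 = 1.656 rad/s².
The required torque is τ = Iα = (0.1806)(1.656) = 0.2990 N·m.
A tangential force at the equator gives τ = FR, so F = τ/R = 0.2990/0.248 = 1.206 N.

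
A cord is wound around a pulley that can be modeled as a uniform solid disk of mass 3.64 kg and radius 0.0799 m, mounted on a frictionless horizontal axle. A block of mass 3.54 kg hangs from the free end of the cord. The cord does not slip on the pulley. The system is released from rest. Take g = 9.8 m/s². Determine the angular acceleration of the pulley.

α ≈ 81.0 rad/s²

I = ½MR² = (1/2)(3.64)(0.0799)² = 0.01162 kg·m².
Block: mg − T = ma. Pulley: TR = Iα. No-slip: a = αR, so T = (I/R²)a = 1.820·a.
Then mg = (m + 1.820)a, so a = (3.54)(9.8)/(3.54 + 1.820) = 6.472 m/s².
α = a/R = 6.472/0.0799 = 81.01 rad/s².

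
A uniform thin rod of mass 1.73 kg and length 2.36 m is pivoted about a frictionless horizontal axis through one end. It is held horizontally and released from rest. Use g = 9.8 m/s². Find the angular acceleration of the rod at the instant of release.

About the pivot, I = (1/3)ML² = (1/3)(1.73)(2.36)² = 3.212 kg·m².
The weight acts at the center, a distance L/2 = 1.180 m from the pivot; τ = Mg(L/2) = 20.01 N·m.
α = τ/I = 20.01/3.212 = 6.229 rad/s².

α ≈ 6.23 rad/s²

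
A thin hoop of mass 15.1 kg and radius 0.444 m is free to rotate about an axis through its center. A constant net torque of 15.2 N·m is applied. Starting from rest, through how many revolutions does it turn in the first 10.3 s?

≈ 43.1 revolutions

I = MR² = (15.1)(0.444)² = 2.977 kg·m².
α = τ/I = 15.2/2.977 = 5.106 rad/s².
θ = ½αt² = ½(5.106)(10.3)² = 270.9 rad.
Revolutions = θ/(2π) = 43.11.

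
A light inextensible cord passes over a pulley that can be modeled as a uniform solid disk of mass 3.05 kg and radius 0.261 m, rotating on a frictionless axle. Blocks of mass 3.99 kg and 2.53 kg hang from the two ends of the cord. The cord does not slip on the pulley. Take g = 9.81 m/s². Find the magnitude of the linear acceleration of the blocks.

I = ½MR² = (1/2)(3.05)(0.261)² = 0.1039 kg·m².
Heavier block: m₁g − T₁ = m₁a. Lighter block: T₂ − m₂g = m₂a.
Pulley: (T₁ − T₂)R = Iα = I(a/R), so T₁ − T₂ = (I/R²)a = (1/2)M_p a = 1.525·a.
Adding the three: (m₁ − m₂)g = (m₁ + m₂ + 1.525)a, so a = (3.99 − 2.53)(9.81)/(3.99 + 2.53 + 1.525) = 1.780 m/s².

a ≈ 1.78 m/s²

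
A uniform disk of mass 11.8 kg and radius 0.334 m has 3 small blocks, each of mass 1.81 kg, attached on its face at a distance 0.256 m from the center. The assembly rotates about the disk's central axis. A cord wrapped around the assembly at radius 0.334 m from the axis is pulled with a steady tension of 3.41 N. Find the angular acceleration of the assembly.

α ≈ 1.12 rad/s²

I_disk = ½MR² = ½(11.8)(0.334)² = 0.6582 kg·m².
I_blocks = 3·m·r² = 3(1.81)(0.256)² = 0.3559 kg·m².
Total I = 1.014 kg·m².
τ = F r = (3.41)(0.334) = 1.139 N·m.
α = τ/I = 1.139/1.014 = 1.123 rad/s².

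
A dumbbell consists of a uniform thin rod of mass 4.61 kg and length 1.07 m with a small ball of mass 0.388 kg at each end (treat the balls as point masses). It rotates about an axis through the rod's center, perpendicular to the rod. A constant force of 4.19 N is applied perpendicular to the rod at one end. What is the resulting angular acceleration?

I_rod = (1/12)ML² = (1/12)(4.61)(1.07)² = 0.4398 kg·m².
I_balls = 2·m·(L/2)² = 2(0.388)(0.5350)² = 0.2221 kg·m².
Total I = 0.6619 kg·m².
τ = F·(L/2) = (4.19)(0.535) = 2.242 N·m.
α = τ/I = 2.242/0.6619 = 3.386 rad/s².

α ≈ 3.39 rad/s²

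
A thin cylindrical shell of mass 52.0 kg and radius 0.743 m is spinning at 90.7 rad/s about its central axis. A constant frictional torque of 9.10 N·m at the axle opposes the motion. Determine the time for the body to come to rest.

I = MR² = (52.0)(0.743)² = 28.71 kg·m².
The net torque has magnitude 9.10 N·m, opposing ω.
|α| = τ/I = 9.100/28.71 = 0.3170 rad/s² (deceleration).
0 = ω₀ − |α|t ⇒ t = ω₀/|α| = 90.7/0.3170 = 286.1 s.

t ≈ 286 s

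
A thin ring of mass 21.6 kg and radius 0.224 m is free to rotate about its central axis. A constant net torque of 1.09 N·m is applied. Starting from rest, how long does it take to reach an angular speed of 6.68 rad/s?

t ≈ 6.64 s

I = MR² = (21.6)(0.224)² = 1.084 kg·m².
α = τ/I = 1.09/1.084 = 1.006 rad/s².
ω = αt ⇒ t = ω/α = 6.68/1.006 = 6.642 s.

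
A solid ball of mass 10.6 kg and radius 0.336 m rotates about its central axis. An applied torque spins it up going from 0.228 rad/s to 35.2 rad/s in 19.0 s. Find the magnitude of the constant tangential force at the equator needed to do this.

F ≈ 2.62 N

I = (2/5)MR² = (2/5)(10.6)(0.336)² = 0.4787 kg·m².
α = Δω/Δt = (35.2 − 0.228)/19.0 = 1.841 rad/s².
The required torque is τ = Iα = (0.4787)(1.841) = 0.8811 N·m.
A tangential force at the equator gives τ = FR, so F = τ/R = 0.8811/0.336 = 2.622 N.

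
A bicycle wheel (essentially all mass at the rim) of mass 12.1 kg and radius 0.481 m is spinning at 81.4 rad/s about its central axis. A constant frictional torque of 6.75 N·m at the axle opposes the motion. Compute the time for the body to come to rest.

I = MR² = (12.1)(0.481)² = 2.799 kg·m².
The net torque has magnitude 6.75 N·m, opposing ω.
|α| = τ/I = 6.750/2.799 = 2.411 rad/s² (deceleration).
0 = ω₀ − |α|t ⇒ t = ω₀/|α| = 81.4/2.411 = 33.76 s.

t ≈ 33.8 s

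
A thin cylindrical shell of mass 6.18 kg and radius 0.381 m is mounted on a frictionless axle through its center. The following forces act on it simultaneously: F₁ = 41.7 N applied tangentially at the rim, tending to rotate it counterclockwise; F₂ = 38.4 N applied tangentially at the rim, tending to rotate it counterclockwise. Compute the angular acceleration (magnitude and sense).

α ≈ 34.0 rad/s², counterclockwise

I = MR² = (6.18)(0.381)² = 0.8971 kg·m².
Taking counterclockwise as positive: τ₁ = +(41.7)(0.381) = +15.89 N·m; τ₂ = +(38.4)(0.381) = +14.63 N·m.
Net torque τ = 30.52 N·m.
α = τ/I = 30.52/0.8971 = 34.02 rad/s².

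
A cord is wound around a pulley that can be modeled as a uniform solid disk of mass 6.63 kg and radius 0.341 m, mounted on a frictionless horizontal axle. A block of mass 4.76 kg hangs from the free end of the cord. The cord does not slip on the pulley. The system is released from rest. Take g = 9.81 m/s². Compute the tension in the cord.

I = ½MR² = (1/2)(6.63)(0.341)² = 0.3855 kg·m².
Block: mg − T = ma. Pulley: TR = Iα. No-slip: a = αR, so T = (I/R²)a = 3.315·a.
Then mg = (m + 3.315)a, so a = (4.76)(9.81)/(4.76 + 3.315) = 5.783 m/s².
T = 3.315·a = 19.17 N.

T ≈ 19.2 N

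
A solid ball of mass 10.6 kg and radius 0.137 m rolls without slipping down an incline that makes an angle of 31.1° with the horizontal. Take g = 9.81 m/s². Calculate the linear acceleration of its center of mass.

Translation along the incline: Mg sinθ − f = Ma.
Rotation about the center: fR = Iα with I = (2/5)MR². No-slip gives a = αR, so f = (I/R²)a = (2/5)M a.
Substituting: Mg sinθ = (1 + 0.4000)Ma, so a = g sinθ/(1 + 0.4000) = (9.81) sin 31.1° / 1.400 = 3.619 m/s².

a ≈ 3.62 m/s²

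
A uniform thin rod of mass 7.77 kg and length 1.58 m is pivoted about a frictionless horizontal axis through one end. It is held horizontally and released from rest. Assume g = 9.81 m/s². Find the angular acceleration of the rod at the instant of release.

About the pivot, I = (1/3)ML² = (1/3)(7.77)(1.58)² = 6.466 kg·m².
The weight acts at the center, a distance L/2 = 0.7900 m from the pivot; τ = Mg(L/2) = 60.22 N·m.
α = τ/I = 60.22/6.466 = 9.313 rad/s².
(Equivalently α = (3g/(2L)) = 9.313 rad/s².)

α ≈ 9.31 rad/s²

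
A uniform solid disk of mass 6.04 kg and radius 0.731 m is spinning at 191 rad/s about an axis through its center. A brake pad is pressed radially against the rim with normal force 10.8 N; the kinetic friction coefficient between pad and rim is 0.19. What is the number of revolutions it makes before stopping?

I = ½MR² = (1/2)(6.04)(0.731)² = 1.614 kg·m².
Friction force f = μN = (0.19)(10.8) = 2.052 N at the rim; torque magnitude τ = fR = 1.500 N·m, opposing ω.
|α| = τ/I = 1.500/1.614 = 0.9295 rad/s² (deceleration).
ω² = ω₀² − 2|α|θ with ω = 0 ⇒ θ = ω₀²/(2|α|) = 19620 rad = 3123 rev.

≈ 3120 revolutions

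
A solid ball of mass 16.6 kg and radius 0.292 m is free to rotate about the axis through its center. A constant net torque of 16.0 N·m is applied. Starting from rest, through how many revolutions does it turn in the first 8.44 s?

I = (2/5)MR² = (2/5)(16.6)(0.292)² = 0.5662 kg·m².
α = τ/I = 16.0/0.5662 = 28.26 rad/s².
θ = ½αt² = ½(28.26)(8.44)² = 1007 rad.
Revolutions = θ/(2π) = 160.2.

≈ 160 revolutions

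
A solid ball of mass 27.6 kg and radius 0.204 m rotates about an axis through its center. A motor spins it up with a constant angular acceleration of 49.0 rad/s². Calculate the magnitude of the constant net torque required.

I = (2/5)MR² = (2/5)(27.6)(0.204)² = 0.4594 kg·m².
τ = Iα = (0.4594)(49.00) = 22.51 N·m.

τ ≈ 22.5 N·m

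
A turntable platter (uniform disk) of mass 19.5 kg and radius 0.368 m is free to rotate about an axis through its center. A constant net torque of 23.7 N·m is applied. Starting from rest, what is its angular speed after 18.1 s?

ω ≈ 325 rad/s

I = ½MR² = (1/2)(19.5)(0.368)² = 1.320 kg·m².
α = τ/I = 23.7/1.320 = 17.95 rad/s².
ω = ω₀ + αt = 0 + (17.95)(18.1) = 324.9 rad/s.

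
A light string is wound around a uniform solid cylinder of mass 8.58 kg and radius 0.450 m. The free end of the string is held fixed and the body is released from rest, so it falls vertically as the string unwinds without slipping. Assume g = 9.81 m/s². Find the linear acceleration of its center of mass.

a ≈ 6.54 m/s²

Translation: Mg − T = Ma. Rotation about the center: TR = Iα with I = ½MR².
With a = αR: T = (I/R²)a = (1/2)M a, so Mg = (1 + 0.5000)Ma.
a = g/(1 + 0.5000) = 9.81/1.500 = 6.540 m/s².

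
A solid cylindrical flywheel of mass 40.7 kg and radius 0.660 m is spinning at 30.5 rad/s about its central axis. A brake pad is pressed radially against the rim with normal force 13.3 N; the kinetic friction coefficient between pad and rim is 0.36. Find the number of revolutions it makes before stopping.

≈ 208 revolutions

I = ½MR² = (1/2)(40.7)(0.660)² = 8.864 kg·m².
Friction force f = μN = (0.36)(13.3) = 4.788 N at the rim; torque magnitude τ = fR = 3.160 N·m, opposing ω.
|α| = τ/I = 3.160/8.864 = 0.3565 rad/s² (deceleration).
ω² = ω₀² − 2|α|θ with ω = 0 ⇒ θ = ω₀²/(2|α|) = 1305 rad = 207.7 rev.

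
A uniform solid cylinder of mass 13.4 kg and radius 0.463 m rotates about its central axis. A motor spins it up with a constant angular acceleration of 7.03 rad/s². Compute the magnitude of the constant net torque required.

τ ≈ 10.1 N·m

I = ½MR² = (1/2)(13.4)(0.463)² = 1.436 kg·m².
τ = Iα = (1.436)(7.030) = 10.10 N·m.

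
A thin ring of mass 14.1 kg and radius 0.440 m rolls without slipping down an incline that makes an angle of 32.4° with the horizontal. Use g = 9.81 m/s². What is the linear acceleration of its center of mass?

a ≈ 2.63 m/s²

Translation along the incline: Mg sinθ − f = Ma.
Rotation about the center: fR = Iα with I = MR². No-slip gives a = αR, so f = (I/R²)a = M a.
Substituting: Mg sinθ = (1 + 1.000)Ma, so a = g sinθ/(1 + 1.000) = (9.81) sin 32.4° / 2.000 = 2.628 m/s².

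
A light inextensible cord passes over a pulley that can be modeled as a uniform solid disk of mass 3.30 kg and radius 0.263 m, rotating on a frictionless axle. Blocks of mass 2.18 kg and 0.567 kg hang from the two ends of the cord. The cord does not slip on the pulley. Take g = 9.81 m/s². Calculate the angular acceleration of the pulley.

α ≈ 13.7 rad/s²

I = ½MR² = (1/2)(3.30)(0.263)² = 0.1141 kg·m².
Heavier block: m₁g − T₁ = m₁a. Lighter block: T₂ − m₂g = m₂a.
Pulley: (T₁ − T₂)R = Iα = I(a/R), so T₁ − T₂ = (I/R²)a = (1/2)M_p a = 1.650·a.
Adding the three: (m₁ − m₂)g = (m₁ + m₂ + 1.650)a, so a = (2.18 − 0.567)(9.81)/(2.18 + 0.567 + 1.650) = 3.599 m/s².
α = a/R = 3.599/0.263 = 13.68 rad/s².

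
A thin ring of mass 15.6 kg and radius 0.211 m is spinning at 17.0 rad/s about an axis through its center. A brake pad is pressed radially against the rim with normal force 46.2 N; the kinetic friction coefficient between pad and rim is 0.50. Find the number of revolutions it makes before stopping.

≈ 3.28 revolutions

I = MR² = (15.6)(0.211)² = 0.6945 kg·m².
Friction force f = μN = (0.50)(46.2) = 23.10 N at the rim; torque magnitude τ = fR = 4.874 N·m, opposing ω.
|α| = τ/I = 4.874/0.6945 = 7.018 rad/s² (deceleration).
ω² = ω₀² − 2|α|θ with ω = 0 ⇒ θ = ω₀²/(2|α|) = 20.59 rad = 3.277 rev.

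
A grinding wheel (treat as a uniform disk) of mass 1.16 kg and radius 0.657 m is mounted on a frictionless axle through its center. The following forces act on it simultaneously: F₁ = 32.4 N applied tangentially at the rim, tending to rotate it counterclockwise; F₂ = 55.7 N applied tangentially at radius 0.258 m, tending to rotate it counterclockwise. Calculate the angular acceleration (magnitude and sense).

α ≈ 142 rad/s², counterclockwise

I = ½MR² = (1/2)(1.16)(0.657)² = 0.2504 kg·m².
Taking counterclockwise as positive: τ₁ = +(32.4)(0.657) = +21.29 N·m; τ₂ = +(55.7)(0.258) = +14.37 N·m.
Net torque τ = 35.66 N·m.
α = τ/I = 35.66/0.2504 = 142.4 rad/s².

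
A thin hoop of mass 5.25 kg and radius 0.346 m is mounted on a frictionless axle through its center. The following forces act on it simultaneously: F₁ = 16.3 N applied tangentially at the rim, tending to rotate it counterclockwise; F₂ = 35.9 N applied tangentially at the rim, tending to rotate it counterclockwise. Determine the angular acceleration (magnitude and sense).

α ≈ 28.7 rad/s², counterclockwise

I = MR² = (5.25)(0.346)² = 0.6285 kg·m².
Taking counterclockwise as positive: τ₁ = +(16.3)(0.346) = +5.640 N·m; τ₂ = +(35.9)(0.346) = +12.42 N·m.
Net torque τ = 18.06 N·m.
α = τ/I = 18.06/0.6285 = 28.74 rad/s².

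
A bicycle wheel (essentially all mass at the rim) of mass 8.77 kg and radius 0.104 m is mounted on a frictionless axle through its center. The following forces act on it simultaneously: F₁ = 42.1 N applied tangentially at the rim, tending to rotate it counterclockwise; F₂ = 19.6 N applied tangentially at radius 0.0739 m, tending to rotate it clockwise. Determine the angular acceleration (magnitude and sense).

I = MR² = (8.77)(0.104)² = 0.09486 kg·m².
Taking counterclockwise as positive: τ₁ = +(42.1)(0.104) = +4.378 N·m; τ₂ = −(19.6)(0.0739) = −1.448 N·m.
Net torque τ = 2.930 N·m.
α = τ/I = 2.930/0.09486 = 30.89 rad/s².

α ≈ 30.9 rad/s², counterclockwise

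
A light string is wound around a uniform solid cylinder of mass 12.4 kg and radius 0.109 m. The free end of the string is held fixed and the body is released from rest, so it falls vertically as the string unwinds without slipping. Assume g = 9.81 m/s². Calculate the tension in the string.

T ≈ 40.5 N

Translation: Mg − T = Ma. Rotation about the center: TR = Iα with I = ½MR².
With a = αR: T = (I/R²)a = (1/2)M a, so Mg = (1 + 0.5000)Ma.
a = g/(1 + 0.5000) = 9.81/1.500 = 6.540 m/s².
T = 0.5000·M·a = (0.5000)(12.4)(6.540) = 40.55 N.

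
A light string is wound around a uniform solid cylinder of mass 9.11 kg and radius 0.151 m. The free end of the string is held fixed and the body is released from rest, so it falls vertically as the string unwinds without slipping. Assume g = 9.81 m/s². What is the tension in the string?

T ≈ 29.8 N

Translation: Mg − T = Ma. Rotation about the center: TR = Iα with I = ½MR².
With a = αR: T = (I/R²)a = (1/2)M a, so Mg = (1 + 0.5000)Ma.
a = g/(1 + 0.5000) = 9.81/1.500 = 6.540 m/s².
T = 0.5000·M·a = (0.5000)(9.11)(6.540) = 29.79 N.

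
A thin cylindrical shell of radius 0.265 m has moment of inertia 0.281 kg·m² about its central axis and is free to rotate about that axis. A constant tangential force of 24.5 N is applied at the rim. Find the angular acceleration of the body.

α ≈ 23.1 rad/s²

τ = F R = (24.5)(0.265) = 6.493 N·m.
From τ = Iα: α = 6.493/0.2810 = 23.10 rad/s².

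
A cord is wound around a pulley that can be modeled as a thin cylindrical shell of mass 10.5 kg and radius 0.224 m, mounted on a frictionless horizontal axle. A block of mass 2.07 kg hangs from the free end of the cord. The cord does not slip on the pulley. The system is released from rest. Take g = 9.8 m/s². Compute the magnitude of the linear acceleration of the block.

a ≈ 1.61 m/s²

I = MR² = (10.5)(0.224)² = 0.5268 kg·m².
Block: mg − T = ma. Pulley: TR = Iα. No-slip: a = αR, so T = (I/R²)a = 10.50·a.
Then mg = (m + 10.50)a, so a = (2.07)(9.8)/(2.07 + 10.50) = 1.614 m/s².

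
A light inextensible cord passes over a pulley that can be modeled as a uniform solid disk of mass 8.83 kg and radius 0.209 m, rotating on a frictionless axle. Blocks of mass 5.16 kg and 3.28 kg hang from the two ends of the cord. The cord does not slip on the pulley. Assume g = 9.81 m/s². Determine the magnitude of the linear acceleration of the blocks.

a ≈ 1.43 m/s²

I = ½MR² = (1/2)(8.83)(0.209)² = 0.1929 kg·m².
Heavier block: m₁g − T₁ = m₁a. Lighter block: T₂ − m₂g = m₂a.
Pulley: (T₁ − T₂)R = Iα = I(a/R), so T₁ − T₂ = (I/R²)a = (1/2)M_p a = 4.415·a.
Adding the three: (m₁ − m₂)g = (m₁ + m₂ + 4.415)a, so a = (5.16 − 3.28)(9.81)/(5.16 + 3.28 + 4.415) = 1.435 m/s².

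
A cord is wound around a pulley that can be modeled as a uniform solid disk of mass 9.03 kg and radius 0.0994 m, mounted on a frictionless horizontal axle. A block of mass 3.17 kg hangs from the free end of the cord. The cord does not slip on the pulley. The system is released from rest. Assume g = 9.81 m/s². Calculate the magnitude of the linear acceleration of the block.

I = ½MR² = (1/2)(9.03)(0.0994)² = 0.04461 kg·m².
Block: mg − T = ma. Pulley: TR = Iα. No-slip: a = αR, so T = (I/R²)a = 4.515·a.
Then mg = (m + 4.515)a, so a = (3.17)(9.81)/(3.17 + 4.515) = 4.047 m/s².

a ≈ 4.05 m/s²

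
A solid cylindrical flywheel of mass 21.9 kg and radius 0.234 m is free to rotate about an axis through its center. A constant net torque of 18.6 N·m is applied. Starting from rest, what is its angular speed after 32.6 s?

I = ½MR² = (1/2)(21.9)(0.234)² = 0.5996 kg·m².
α = τ/I = 18.6/0.5996 = 31.02 rad/s².
ω = ω₀ + αt = 0 + (31.02)(32.6) = 1011 rad/s.

ω ≈ 1010 rad/s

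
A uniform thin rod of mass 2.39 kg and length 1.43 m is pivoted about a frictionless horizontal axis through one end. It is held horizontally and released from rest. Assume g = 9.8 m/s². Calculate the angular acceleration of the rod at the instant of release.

α ≈ 10.3 rad/s²

About the pivot, I = (1/3)ML² = (1/3)(2.39)(1.43)² = 1.629 kg·m².
The weight acts at the center, a distance L/2 = 0.7150 m from the pivot; τ = Mg(L/2) = 16.75 N·m.
α = τ/I = 16.75/1.629 = 10.28 rad/s².
(Equivalently α = (3g/(2L)) = 10.28 rad/s².)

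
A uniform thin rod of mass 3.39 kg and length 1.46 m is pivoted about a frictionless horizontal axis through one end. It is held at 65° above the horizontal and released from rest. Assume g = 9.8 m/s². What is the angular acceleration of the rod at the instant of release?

About the pivot, I = (1/3)ML² = (1/3)(3.39)(1.46)² = 2.409 kg·m².
The weight acts at the center, a distance L/2 = 0.7300 m from the pivot; τ = Mg(L/2) cos 65° = 10.25 N·m.
α = τ/I = 10.25/2.409 = 4.255 rad/s².

α ≈ 4.26 rad/s²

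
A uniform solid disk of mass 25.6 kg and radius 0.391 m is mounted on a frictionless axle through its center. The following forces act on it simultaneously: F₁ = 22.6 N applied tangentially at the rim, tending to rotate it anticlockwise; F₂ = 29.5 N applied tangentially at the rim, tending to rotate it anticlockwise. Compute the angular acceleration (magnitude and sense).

α ≈ 10.4 rad/s², anticlockwise

I = ½MR² = (1/2)(25.6)(0.391)² = 1.957 kg·m².
Taking anticlockwise as positive: τ₁ = +(22.6)(0.391) = +8.837 N·m; τ₂ = +(29.5)(0.391) = +11.53 N·m.
Net torque τ = 20.37 N·m.
α = τ/I = 20.37/1.957 = 10.41 rad/s².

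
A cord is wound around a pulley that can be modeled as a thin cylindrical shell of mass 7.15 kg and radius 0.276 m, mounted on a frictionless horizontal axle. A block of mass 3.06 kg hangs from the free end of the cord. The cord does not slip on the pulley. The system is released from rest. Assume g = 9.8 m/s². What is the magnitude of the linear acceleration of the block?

I = MR² = (7.15)(0.276)² = 0.5447 kg·m².
Block: mg − T = ma. Pulley: TR = Iα. No-slip: a = αR, so T = (I/R²)a = 7.150·a.
Then mg = (m + 7.150)a, so a = (3.06)(9.8)/(3.06 + 7.150) = 2.937 m/s².

a ≈ 2.94 m/s²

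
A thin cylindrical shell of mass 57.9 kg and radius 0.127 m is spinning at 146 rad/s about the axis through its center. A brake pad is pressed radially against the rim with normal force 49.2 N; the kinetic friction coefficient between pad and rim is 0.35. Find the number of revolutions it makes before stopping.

I = MR² = (57.9)(0.127)² = 0.9339 kg·m².
Friction force f = μN = (0.35)(49.2) = 17.22 N at the rim; torque magnitude τ = fR = 2.187 N·m, opposing ω.
|α| = τ/I = 2.187/0.9339 = 2.342 rad/s² (deceleration).
ω² = ω₀² − 2|α|θ with ω = 0 ⇒ θ = ω₀²/(2|α|) = 4551 rad = 724.3 rev.

≈ 724 revolutions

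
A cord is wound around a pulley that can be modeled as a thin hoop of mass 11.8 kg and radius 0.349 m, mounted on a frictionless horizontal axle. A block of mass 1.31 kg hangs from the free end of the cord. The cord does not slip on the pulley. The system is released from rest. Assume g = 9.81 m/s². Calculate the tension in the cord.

I = MR² = (11.8)(0.349)² = 1.437 kg·m².
Block: mg − T = ma. Pulley: TR = Iα. No-slip: a = αR, so T = (I/R²)a = 11.80·a.
Then mg = (m + 11.80)a, so a = (1.31)(9.81)/(1.31 + 11.80) = 0.9803 m/s².
T = 11.80·a = 11.57 N.

T ≈ 11.6 N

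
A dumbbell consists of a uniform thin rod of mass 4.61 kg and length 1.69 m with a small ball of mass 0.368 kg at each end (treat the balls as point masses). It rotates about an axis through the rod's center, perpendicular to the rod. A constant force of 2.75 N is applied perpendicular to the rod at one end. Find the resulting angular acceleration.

I_rod = (1/12)ML² = (1/12)(4.61)(1.69)² = 1.097 kg·m².
I_balls = 2·m·(L/2)² = 2(0.368)(0.8450)² = 0.5255 kg·m².
Total I = 1.623 kg·m².
τ = F·(L/2) = (2.75)(0.845) = 2.324 N·m.
α = τ/I = 2.324/1.623 = 1.432 rad/s².

α ≈ 1.43 rad/s²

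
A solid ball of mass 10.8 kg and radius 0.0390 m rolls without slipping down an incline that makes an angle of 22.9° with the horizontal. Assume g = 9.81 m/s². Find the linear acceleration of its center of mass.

a ≈ 2.73 m/s²

Translation along the incline: Mg sinθ − f = Ma.
Rotation about the center: fR = Iα with I = (2/5)MR². No-slip gives a = αR, so f = (I/R²)a = (2/5)M a.
Substituting: Mg sinθ = (1 + 0.4000)Ma, so a = g sinθ/(1 + 0.4000) = (9.81) sin 22.9° / 1.400 = 2.727 m/s².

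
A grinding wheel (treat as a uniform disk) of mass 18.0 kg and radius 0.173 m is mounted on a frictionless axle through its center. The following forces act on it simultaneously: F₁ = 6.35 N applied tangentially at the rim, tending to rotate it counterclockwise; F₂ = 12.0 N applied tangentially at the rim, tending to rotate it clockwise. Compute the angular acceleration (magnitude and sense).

I = ½MR² = (1/2)(18.0)(0.173)² = 0.2694 kg·m².
Taking counterclockwise as positive: τ₁ = +(6.35)(0.173) = +1.099 N·m; τ₂ = −(12.0)(0.173) = −2.076 N·m.
Net torque τ = -0.9774 N·m.
α = τ/I = -0.9774/0.2694 = -3.629 rad/s².

α ≈ 3.63 rad/s², clockwise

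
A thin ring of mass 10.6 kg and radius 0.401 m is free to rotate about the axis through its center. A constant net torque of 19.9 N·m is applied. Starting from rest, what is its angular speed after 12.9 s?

I = MR² = (10.6)(0.401)² = 1.704 kg·m².
α = τ/I = 19.9/1.704 = 11.68 rad/s².
ω = ω₀ + αt = 0 + (11.68)(12.9) = 150.6 rad/s.

ω ≈ 151 rad/s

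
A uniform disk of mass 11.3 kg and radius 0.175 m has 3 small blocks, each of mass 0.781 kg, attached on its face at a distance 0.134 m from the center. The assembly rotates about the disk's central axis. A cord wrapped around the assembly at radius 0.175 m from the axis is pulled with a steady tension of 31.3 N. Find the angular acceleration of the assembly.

α ≈ 25.5 rad/s²

I_disk = ½MR² = ½(11.3)(0.175)² = 0.1730 kg·m².
I_blocks = 3·m·r² = 3(0.781)(0.134)² = 0.04207 kg·m².
Total I = 0.2151 kg·m².
τ = F r = (31.3)(0.175) = 5.478 N·m.
α = τ/I = 5.478/0.2151 = 25.46 rad/s².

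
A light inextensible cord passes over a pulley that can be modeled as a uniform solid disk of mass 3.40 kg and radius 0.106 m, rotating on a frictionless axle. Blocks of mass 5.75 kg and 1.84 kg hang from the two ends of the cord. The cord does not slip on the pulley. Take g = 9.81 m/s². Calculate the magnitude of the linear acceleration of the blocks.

a ≈ 4.13 m/s²

I = ½MR² = (1/2)(3.40)(0.106)² = 0.01910 kg·m².
Heavier block: m₁g − T₁ = m₁a. Lighter block: T₂ − m₂g = m₂a.
Pulley: (T₁ − T₂)R = Iα = I(a/R), so T₁ − T₂ = (I/R²)a = (1/2)M_p a = 1.700·a.
Adding the three: (m₁ − m₂)g = (m₁ + m₂ + 1.700)a, so a = (5.75 − 1.84)(9.81)/(5.75 + 1.84 + 1.700) = 4.129 m/s².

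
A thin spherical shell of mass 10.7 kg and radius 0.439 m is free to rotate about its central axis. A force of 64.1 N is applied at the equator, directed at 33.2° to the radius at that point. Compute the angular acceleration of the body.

I = (2/3)MR² = (2/3)(10.7)(0.439)² = 1.375 kg·m².
Only the tangential component produces torque: τ = F R sinθ = (64.1)(0.439) sin 33.2° = 15.41 N·m.
From τ = Iα: α = 15.41/1.375 = 11.21 rad/s².

α ≈ 11.2 rad/s²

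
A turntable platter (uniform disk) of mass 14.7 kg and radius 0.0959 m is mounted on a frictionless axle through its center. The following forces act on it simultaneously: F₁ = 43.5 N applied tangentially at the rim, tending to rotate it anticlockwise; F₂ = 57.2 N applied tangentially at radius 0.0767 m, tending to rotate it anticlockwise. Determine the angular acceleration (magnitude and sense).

α ≈ 127 rad/s², anticlockwise

I = ½MR² = (1/2)(14.7)(0.0959)² = 0.06760 kg·m².
Taking anticlockwise as positive: τ₁ = +(43.5)(0.0959) = +4.172 N·m; τ₂ = +(57.2)(0.0767) = +4.387 N·m.
Net torque τ = 8.559 N·m.
α = τ/I = 8.559/0.06760 = 126.6 rad/s².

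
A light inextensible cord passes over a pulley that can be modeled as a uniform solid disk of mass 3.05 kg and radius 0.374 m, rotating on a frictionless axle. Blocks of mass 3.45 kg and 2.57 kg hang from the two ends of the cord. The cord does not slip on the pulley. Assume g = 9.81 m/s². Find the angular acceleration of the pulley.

I = ½MR² = (1/2)(3.05)(0.374)² = 0.2133 kg·m².
Heavier block: m₁g − T₁ = m₁a. Lighter block: T₂ − m₂g = m₂a.
Pulley: (T₁ − T₂)R = Iα = I(a/R), so T₁ − T₂ = (I/R²)a = (1/2)M_p a = 1.525·a.
Adding the three: (m₁ − m₂)g = (m₁ + m₂ + 1.525)a, so a = (3.45 − 2.57)(9.81)/(3.45 + 2.57 + 1.525) = 1.144 m/s².
α = a/R = 1.144/0.374 = 3.059 rad/s².

α ≈ 3.06 rad/s²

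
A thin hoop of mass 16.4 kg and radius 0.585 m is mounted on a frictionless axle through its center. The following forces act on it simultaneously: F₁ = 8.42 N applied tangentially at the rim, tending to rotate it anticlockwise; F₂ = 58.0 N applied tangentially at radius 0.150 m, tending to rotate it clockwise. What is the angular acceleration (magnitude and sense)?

α ≈ 0.672 rad/s², clockwise

I = MR² = (16.4)(0.585)² = 5.612 kg·m².
Taking anticlockwise as positive: τ₁ = +(8.42)(0.585) = +4.926 N·m; τ₂ = −(58.0)(0.150) = −8.700 N·m.
Net torque τ = -3.774 N·m.
α = τ/I = -3.774/5.612 = -0.6725 rad/s².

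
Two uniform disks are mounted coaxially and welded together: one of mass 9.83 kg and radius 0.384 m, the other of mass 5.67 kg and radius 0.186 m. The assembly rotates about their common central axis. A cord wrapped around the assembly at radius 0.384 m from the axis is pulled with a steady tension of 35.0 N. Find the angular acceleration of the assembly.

α ≈ 16.3 rad/s²

I = ½M₁R₁² + ½M₂R₂² = ½(9.83)(0.384)² + ½(5.67)(0.186)² = 0.8228 kg·m².
τ = F r = (35.0)(0.384) = 13.44 N·m.
α = τ/I = 13.44/0.8228 = 16.33 rad/s².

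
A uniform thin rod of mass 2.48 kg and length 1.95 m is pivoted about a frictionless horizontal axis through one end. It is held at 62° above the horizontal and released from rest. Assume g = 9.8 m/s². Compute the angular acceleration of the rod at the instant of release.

About the pivot, I = (1/3)ML² = (1/3)(2.48)(1.95)² = 3.143 kg·m².
The weight acts at the center, a distance L/2 = 0.9750 m from the pivot; τ = Mg(L/2) cos 62° = 11.12 N·m.
α = τ/I = 11.12/3.143 = 3.539 rad/s².
(Equivalently α = (3g/(2L)) cos 62° = 3.539 rad/s².)

α ≈ 3.54 rad/s²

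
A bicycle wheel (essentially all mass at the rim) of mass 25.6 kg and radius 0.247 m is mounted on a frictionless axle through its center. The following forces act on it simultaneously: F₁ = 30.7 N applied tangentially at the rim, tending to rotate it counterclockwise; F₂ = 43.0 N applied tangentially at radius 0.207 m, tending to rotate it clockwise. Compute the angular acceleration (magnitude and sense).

I = MR² = (25.6)(0.247)² = 1.562 kg·m².
Taking counterclockwise as positive: τ₁ = +(30.7)(0.247) = +7.583 N·m; τ₂ = −(43.0)(0.207) = −8.901 N·m.
Net torque τ = -1.318 N·m.
α = τ/I = -1.318/1.562 = -0.8439 rad/s².

α ≈ 0.844 rad/s², clockwise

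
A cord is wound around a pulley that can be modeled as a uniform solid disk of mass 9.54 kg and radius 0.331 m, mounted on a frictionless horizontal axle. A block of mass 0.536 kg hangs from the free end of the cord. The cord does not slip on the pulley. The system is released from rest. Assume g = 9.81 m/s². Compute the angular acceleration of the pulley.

I = ½MR² = (1/2)(9.54)(0.331)² = 0.5226 kg·m².
Block: mg − T = ma. Pulley: TR = Iα. No-slip: a = αR, so T = (I/R²)a = 4.770·a.
Then mg = (m + 4.770)a, so a = (0.536)(9.81)/(0.536 + 4.770) = 0.9910 m/s².
α = a/R = 0.9910/0.331 = 2.994 rad/s².

α ≈ 2.99 rad/s²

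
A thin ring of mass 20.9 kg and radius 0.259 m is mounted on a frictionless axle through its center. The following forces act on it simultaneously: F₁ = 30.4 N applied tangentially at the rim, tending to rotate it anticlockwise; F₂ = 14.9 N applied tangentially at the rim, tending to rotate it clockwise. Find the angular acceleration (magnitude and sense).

α ≈ 2.86 rad/s², anticlockwise

I = MR² = (20.9)(0.259)² = 1.402 kg·m².
Taking anticlockwise as positive: τ₁ = +(30.4)(0.259) = +7.874 N·m; τ₂ = −(14.9)(0.259) = −3.859 N·m.
Net torque τ = 4.014 N·m.
α = τ/I = 4.014/1.402 = 2.863 rad/s².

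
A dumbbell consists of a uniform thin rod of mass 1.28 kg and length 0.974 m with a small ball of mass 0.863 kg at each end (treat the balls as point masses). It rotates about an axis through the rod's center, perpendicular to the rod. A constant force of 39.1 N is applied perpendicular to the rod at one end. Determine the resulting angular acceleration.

I_rod = (1/12)ML² = (1/12)(1.28)(0.974)² = 0.1012 kg·m².
I_balls = 2·m·(L/2)² = 2(0.863)(0.4870)² = 0.4094 kg·m².
Total I = 0.5105 kg·m².
τ = F·(L/2) = (39.1)(0.487) = 19.04 N·m.
α = τ/I = 19.04/0.5105 = 37.30 rad/s².

α ≈ 37.3 rad/s²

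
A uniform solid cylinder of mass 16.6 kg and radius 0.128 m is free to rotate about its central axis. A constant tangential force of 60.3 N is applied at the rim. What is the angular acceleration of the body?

I = ½MR² = (1/2)(16.6)(0.128)² = 0.1360 kg·m².
τ = F R = (60.3)(0.128) = 7.718 N·m.
From τ = Iα: α = 7.718/0.1360 = 56.76 rad/s².

α ≈ 56.8 rad/s²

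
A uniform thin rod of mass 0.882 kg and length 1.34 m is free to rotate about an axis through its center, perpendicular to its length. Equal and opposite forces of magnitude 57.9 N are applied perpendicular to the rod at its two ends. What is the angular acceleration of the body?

I = (1/12)ML² = (1/12)(0.882)(1.34)² = 0.1320 kg·m².
The couple gives τ = F·(L/2) + F·(L/2) = F L = (57.9)(1.34) = 77.59 N·m.
Newton's second law for rotation, τ = Iα, gives α = τ/I = 77.59/0.1320 = 587.9 rad/s².

α ≈ 588 rad/s²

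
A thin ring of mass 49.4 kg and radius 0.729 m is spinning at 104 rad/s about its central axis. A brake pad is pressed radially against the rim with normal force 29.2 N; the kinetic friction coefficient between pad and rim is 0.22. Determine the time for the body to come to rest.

I = MR² = (49.4)(0.729)² = 26.25 kg·m².
Friction force f = μN = (0.22)(29.2) = 6.424 N at the rim; torque magnitude τ = fR = 4.683 N·m, opposing ω.
|α| = τ/I = 4.683/26.25 = 0.1784 rad/s² (deceleration).
0 = ω₀ − |α|t ⇒ t = ω₀/|α| = 104/0.1784 = 583.0 s.

t ≈ 583 s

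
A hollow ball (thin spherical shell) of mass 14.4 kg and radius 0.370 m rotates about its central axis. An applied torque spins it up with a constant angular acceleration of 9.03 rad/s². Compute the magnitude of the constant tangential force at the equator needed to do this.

I = (2/3)MR² = (2/3)(14.4)(0.370)² = 1.314 kg·m².
The required torque is τ = Iα = (1.314)(9.030) = 11.87 N·m.
A tangential force at the equator gives τ = FR, so F = τ/R = 11.87/0.370 = 32.07 N.

F ≈ 32.1 N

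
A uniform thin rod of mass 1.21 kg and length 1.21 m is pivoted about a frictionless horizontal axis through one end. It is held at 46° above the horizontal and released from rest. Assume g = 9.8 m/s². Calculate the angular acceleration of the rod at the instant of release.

α ≈ 8.44 rad/s²

About the pivot, I = (1/3)ML² = (1/3)(1.21)(1.21)² = 0.5905 kg·m².
The weight acts at the center, a distance L/2 = 0.6050 m from the pivot; τ = Mg(L/2) cos 46° = 4.984 N·m.
α = τ/I = 4.984/0.5905 = 8.439 rad/s².
(Equivalently α = (3g/(2L)) cos 46° = 8.439 rad/s².)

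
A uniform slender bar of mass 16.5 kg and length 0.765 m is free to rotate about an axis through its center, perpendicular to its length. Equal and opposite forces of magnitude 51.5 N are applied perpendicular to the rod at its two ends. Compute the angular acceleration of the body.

I = (1/12)ML² = (1/12)(16.5)(0.765)² = 0.8047 kg·m².
The couple gives τ = F·(L/2) + F·(L/2) = F L = (51.5)(0.765) = 39.40 N·m.
Newton's second law for rotation, τ = Iα, gives α = τ/I = 39.40/0.8047 = 48.96 rad/s².

α ≈ 49.0 rad/s²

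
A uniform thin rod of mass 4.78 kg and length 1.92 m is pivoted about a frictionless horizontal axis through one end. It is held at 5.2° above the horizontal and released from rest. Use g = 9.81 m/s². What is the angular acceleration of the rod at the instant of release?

About the pivot, I = (1/3)ML² = (1/3)(4.78)(1.92)² = 5.874 kg·m².
The weight acts at the center, a distance L/2 = 0.9600 m from the pivot; τ = Mg(L/2) cos 5.2° = 44.83 N·m.
α = τ/I = 44.83/5.874 = 7.633 rad/s².
(Equivalently α = (3g/(2L)) cos 5.2° = 7.633 rad/s².)

α ≈ 7.63 rad/s²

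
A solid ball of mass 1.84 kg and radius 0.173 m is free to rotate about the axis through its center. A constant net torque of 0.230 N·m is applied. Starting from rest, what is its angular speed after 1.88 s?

I = (2/5)MR² = (2/5)(1.84)(0.173)² = 0.02203 kg·m².
α = τ/I = 0.230/0.02203 = 10.44 rad/s².
ω = ω₀ + αt = 0 + (10.44)(1.88) = 19.63 rad/s.

ω ≈ 19.6 rad/s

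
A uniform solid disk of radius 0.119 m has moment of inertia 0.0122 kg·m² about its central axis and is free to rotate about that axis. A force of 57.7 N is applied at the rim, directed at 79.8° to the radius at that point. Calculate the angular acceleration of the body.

Only the tangential component produces torque: τ = F R sinθ = (57.7)(0.119) sin 79.8° = 6.758 N·m.
Newton's second law for rotation, τ = Iα, gives α = τ/I = 6.758/0.01220 = 553.9 rad/s².

α ≈ 554 rad/s²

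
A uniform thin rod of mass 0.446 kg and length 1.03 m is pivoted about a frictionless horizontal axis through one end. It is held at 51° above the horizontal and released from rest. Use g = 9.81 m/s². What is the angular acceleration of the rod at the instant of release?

α ≈ 8.99 rad/s²

About the pivot, I = (1/3)ML² = (1/3)(0.446)(1.03)² = 0.1577 kg·m².
The weight acts at the center, a distance L/2 = 0.5150 m from the pivot; τ = Mg(L/2) cos 51° = 1.418 N·m.
α = τ/I = 1.418/0.1577 = 8.991 rad/s².
(Equivalently α = (3g/(2L)) cos 51° = 8.991 rad/s².)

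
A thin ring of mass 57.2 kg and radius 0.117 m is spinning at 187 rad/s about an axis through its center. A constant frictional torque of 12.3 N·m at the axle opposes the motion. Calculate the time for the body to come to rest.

I = MR² = (57.2)(0.117)² = 0.7830 kg·m².
The net torque has magnitude 12.3 N·m, opposing ω.
|α| = τ/I = 12.30/0.7830 = 15.71 rad/s² (deceleration).
0 = ω₀ − |α|t ⇒ t = ω₀/|α| = 187/15.71 = 11.90 s.

t ≈ 11.9 s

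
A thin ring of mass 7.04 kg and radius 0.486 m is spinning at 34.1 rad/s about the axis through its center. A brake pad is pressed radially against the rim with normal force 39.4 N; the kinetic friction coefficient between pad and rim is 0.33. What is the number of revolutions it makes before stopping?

I = MR² = (7.04)(0.486)² = 1.663 kg·m².
Friction force f = μN = (0.33)(39.4) = 13.00 N at the rim; torque magnitude τ = fR = 6.319 N·m, opposing ω.
|α| = τ/I = 6.319/1.663 = 3.800 rad/s² (deceleration).
ω² = ω₀² − 2|α|θ with ω = 0 ⇒ θ = ω₀²/(2|α|) = 153.0 rad = 24.35 rev.

≈ 24.3 revolutions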